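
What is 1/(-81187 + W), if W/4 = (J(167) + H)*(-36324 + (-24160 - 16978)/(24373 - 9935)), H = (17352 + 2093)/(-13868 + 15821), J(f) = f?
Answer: -14098707/363665884788809 ≈ -3.8768e-8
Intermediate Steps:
H = 19445/1953 ≈ 9.9565
W = -362521253063600/14098707 (W = 4*((167 + 19445/1953)*(-36324 + (-24160 - 16978)/(24373 - 9935))) = 4*(345596*(-36324 - 41138/14438)/1953) = 4*(345596*(-36324 - 41138*1/14438)/1953) = 4*(345596*(-36324 - 20569/7219)/1953) = 4*((345596/1953)*(-262243525/7219)) = 4*(-90630313265900/14098707) = -362521253063600/14098707 ≈ -2.5713e+7)
1/(-81187 + W) = 1/(-81187 - 362521253063600/14098707) = 1/(-363665884788809/14098707) = -14098707/363665884788809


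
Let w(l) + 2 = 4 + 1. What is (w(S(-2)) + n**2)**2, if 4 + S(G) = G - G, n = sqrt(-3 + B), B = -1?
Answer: 1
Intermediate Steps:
n = 2*I (n = sqrt(-3 - 1) = sqrt(-4) = 2*I ≈ 2.0*I)
S(G) = -4 (S(G) = -4 + (G - G) = -4 + 0 = -4)
w(l) = 3 (w(l) = -2 + (4 + 1) = -2 + 5 = 3)
(w(S(-2)) + n**2)**2 = (3 + (2*I)**2)**2 = (3 - 4)**2 = (-1)**2 = 1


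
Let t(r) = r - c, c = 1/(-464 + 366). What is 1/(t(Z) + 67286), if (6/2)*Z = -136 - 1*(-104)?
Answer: 294/19778951 ≈ 1.4864e-5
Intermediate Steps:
Z = -32/3 (Z = (-136 - 1*(-104))/3 = (-136 + 104)/3 = (1/3)*(-32) = -32/3 ≈ -10.667)
c = -1/98 (c = 1/(-98) = -1/98 ≈ -0.010204)
t(r) = 1/98 + r (t(r) = r - 1*(-1/98) = r + 1/98 = 1/98 + r)
1/(t(Z) + 67286) = 1/((1/98 - 32/3) + 67286) = 1/(-3133/294 + 67286) = 1/(19778951/294) = 294/19778951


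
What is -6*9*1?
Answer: -54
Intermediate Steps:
-6*9*1 = -54*1 = -54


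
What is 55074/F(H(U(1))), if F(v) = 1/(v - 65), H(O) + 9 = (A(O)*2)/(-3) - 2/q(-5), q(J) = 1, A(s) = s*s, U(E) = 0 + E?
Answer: -4222340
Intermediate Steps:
U(E) = E
A(s) = s²
H(O) = -11 - 2*O²/3 (H(O) = -9 + ((O²*2)/(-3) - 2/1) = -9 + ((2*O²)*(-⅓) - 2*1) = -9 + (-2*O²/3 - 2) = -9 + (-2 - 2*O²/3) = -11 - 2*O²/3)
F(v) = 1/(-65 + v)
55074/F(H(U(1))) = 55074/(1/(-65 + (-11 - ⅔*1²))) = 55074/(1/(-65 + (-11 - ⅔*1))) = 55074/(1/(-65 + (-11 - ⅔))) = 55074/(1/(-65 - 35/3)) = 55074/(1/(-230/3)) = 55074/(-3/230) = 55074*(-230/3) = -4222340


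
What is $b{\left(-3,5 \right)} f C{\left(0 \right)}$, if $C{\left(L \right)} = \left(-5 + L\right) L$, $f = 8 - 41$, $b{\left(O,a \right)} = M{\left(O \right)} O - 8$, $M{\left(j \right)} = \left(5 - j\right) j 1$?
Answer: $0$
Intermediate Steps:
$M{\left(j \right)} = j \left(5 - j\right)$ ($M{\left(j \right)} = j \left(5 - j\right) 1 = j \left(5 - j\right)$)
$b{\left(O,a \right)} = -8 + O^{2} \left(5 - O\right)$ ($b{\left(O,a \right)} = O \left(5 - O\right) O - 8 = O^{2} \left(5 - O\right) - 8 = -8 + O^{2} \left(5 - O\right)$)
$f = -33$
$C{\left(L \right)} = L \left(-5 + L\right)$
$b{\left(-3,5 \right)} f C{\left(0 \right)} = \left(-8 + \left(-3\right)^{2} \left(5 - -3\right)\right) \left(-33\right) 0 \left(-5 + 0\right) = \left(-8 + 9 \left(5 + 3\right)\right) \left(-33\right) 0 \left(-5\right) = \left(-8 + 9 \cdot 8\right) \left(-33\right) 0 = \left(-8 + 72\right) \left(-33\right) 0 = 64 \left(-33\right) 0 = \left(-2112\right) 0 = 0$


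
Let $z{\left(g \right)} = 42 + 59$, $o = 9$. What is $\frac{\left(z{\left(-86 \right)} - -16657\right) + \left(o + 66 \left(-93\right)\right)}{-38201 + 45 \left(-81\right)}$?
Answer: $- \frac{10629}{41846} \approx -0.254$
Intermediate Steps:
$z{\left(g \right)} = 101$
$\frac{\left(z{\left(-86 \right)} - -16657\right) + \left(o + 66 \left(-93\right)\right)}{-38201 + 45 \left(-81\right)} = \frac{\left(101 - -16657\right) + \left(9 + 66 \left(-93\right)\right)}{-38201 + 45 \left(-81\right)} = \frac{\left(101 + 16657\right) + \left(9 - 6138\right)}{-38201 - 3645} = \frac{16758 - 6129}{-41846} = 10629 \left(- \frac{1}{41846}\right) = - \frac{10629}{41846}$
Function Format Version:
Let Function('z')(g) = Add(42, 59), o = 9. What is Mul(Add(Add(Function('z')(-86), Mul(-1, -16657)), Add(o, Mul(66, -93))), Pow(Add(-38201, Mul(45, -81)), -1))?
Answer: Rational(-10629, 41846) ≈ -0.25400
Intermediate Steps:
Function('z')(g) = 101
Mul(Add(Add(Function('z')(-86), Mul(-1, -16657)), Add(o, Mul(66, -93))), Pow(Add(-38201, Mul(45, -81)), -1)) = Mul(Add(Add(101, Mul(-1, -16657)), Add(9, Mul(66, -93))), Pow(Add(-38201, Mul(45, -81)), -1)) = Mul(Add(Add(101, 16657), Add(9, -6138)), Pow(Add(-38201, -3645), -1)) = Mul(Add(16758, -6129), Pow(-41846, -1)) = Mul(10629, Rational(-1, 41846)) = Rational(-10629, 41846)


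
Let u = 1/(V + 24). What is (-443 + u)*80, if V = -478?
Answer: -8044920/227 ≈ -35440.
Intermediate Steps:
u = -1/454 (u = 1/(-478 + 24) = 1/(-454) = -1/454 ≈ -0.0022026)
(-443 + u)*80 = (-443 - 1/454)*80 = -201123/454*80 = -8044920/227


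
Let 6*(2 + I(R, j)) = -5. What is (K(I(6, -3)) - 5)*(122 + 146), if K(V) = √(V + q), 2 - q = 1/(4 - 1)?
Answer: -1340 + 134*I*√42/3 ≈ -1340.0 + 289.47*I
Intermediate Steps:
I(R, j) = -17/6 (I(R, j) = -2 + (⅙)*(-5) = -2 - ⅚ = -17/6)
q = 5/3 (q = 2 - 1/(4 - 1) = 2 - 1/3 = 2 - 1*⅓ = 2 - ⅓ = 5/3 ≈ 1.6667)
K(V) = √(5/3 + V) (K(V) = √(V + 5/3) = √(5/3 + V))
(K(I(6, -3)) - 5)*(122 + 146) = (√(15 + 9*(-17/6))/3 - 5)*(122 + 146) = (√(15 - 51/2)/3 - 5)*268 = (√(-21/2)/3 - 5)*268 = ((I*√42/2)/3 - 5)*268 = (I*√42/6 - 5)*268 = (-5 + I*√42/6)*268 = -1340 + 134*I*√42/3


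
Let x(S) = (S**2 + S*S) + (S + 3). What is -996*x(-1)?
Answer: -3984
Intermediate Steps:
x(S) = 3 + S + 2*S**2 (x(S) = (S**2 + S**2) + (3 + S) = 2*S**2 + (3 + S) = 3 + S + 2*S**2)
-996*x(-1) = -996*(3 - 1 + 2*(-1)**2) = -996*(3 - 1 + 2*1) = -996*(3 - 1 + 2) = -996*4 = -3984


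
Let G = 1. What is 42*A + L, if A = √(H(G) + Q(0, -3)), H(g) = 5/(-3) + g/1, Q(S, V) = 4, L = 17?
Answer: 17 + 14*√30 ≈ 93.681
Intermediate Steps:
H(g) = -5/3 + g (H(g) = 5*(-⅓) + g*1 = -5/3 + g)
A = √30/3 (A = √((-5/3 + 1) + 4) = √(-⅔ + 4) = √(10/3) = √30/3 ≈ 1.8257)
42*A + L = 42*(√30/3) + 17 = 14*√30 + 17 = 17 + 14*√30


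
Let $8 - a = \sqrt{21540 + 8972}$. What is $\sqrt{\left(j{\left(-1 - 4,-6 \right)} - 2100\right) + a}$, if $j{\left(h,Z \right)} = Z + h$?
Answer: $\sqrt{-2103 - 4 \sqrt{1907}} \approx 47.725 i$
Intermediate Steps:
$a = 8 - 4 \sqrt{1907}$ ($a = 8 - \sqrt{21540 + 8972} = 8 - \sqrt{30512} = 8 - 4 \sqrt{1907} \approx -166.68$)
$\sqrt{\left(j{\left(-1 - 4,-6 \right)} - 2100\right) + a} = \sqrt{\left(\left(-6 - 5\right) - 2100\right) + \left(8 - 4 \sqrt{1907}\right)} = \sqrt{\left(-11 - 2100\right) + \left(8 - 4 \sqrt{1907}\right)} = \sqrt{-2111 + \left(8 - 4 \sqrt{1907}\right)} = \sqrt{-2103 - 4 \sqrt{1907}}$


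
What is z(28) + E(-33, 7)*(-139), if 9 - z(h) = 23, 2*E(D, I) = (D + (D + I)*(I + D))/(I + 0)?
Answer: -89573/14 ≈ -6398.1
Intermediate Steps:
E(D, I) = (D + (D + I)²)/(2*I) (E(D, I) = ((D + (D + I)*(I + D))/(I + 0))/2 = ((D + (D + I)*(D + I))/I)/2 = ((D + (D + I)²)/I)/2 = (D + (D + I)²)/(2*I))
z(h) = -14 (z(h) = 9 - 1*23 = 9 - 23 = -14)
z(28) + E(-33, 7)*(-139) = -14 + ((½)*(-33 + (-33 + 7)²)/7)*(-139) = -14 + ((½)*(⅐)*(-33 + (-26)²))*(-139) = -14 + ((½)*(⅐)*(-33 + 676))*(-139) = -14 + ((½)*(⅐)*643)*(-139) = -14 + (643/14)*(-139) = -14 - 89377/14 = -89573/14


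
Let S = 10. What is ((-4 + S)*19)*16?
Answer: 1824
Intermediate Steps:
((-4 + S)*19)*16 = ((-4 + 10)*19)*16 = (6*19)*16 = 114*16 = 1824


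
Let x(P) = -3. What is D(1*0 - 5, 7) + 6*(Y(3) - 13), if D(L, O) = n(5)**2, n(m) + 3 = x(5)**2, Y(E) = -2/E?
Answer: -46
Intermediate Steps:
n(m) = 6 (n(m) = -3 + (-3)**2 = -3 + 9 = 6)
D(L, O) = 36 (D(L, O) = 6**2 = 36)
D(1*0 - 5, 7) + 6*(Y(3) - 13) = 36 + 6*(-2/3 - 13) = 36 + 6*(-41/3) = 36 - 82 = -46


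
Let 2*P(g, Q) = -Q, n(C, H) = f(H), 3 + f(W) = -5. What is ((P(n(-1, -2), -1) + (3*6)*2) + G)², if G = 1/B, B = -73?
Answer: 28376929/21316 ≈ 1331.3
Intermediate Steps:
f(W) = -8 (f(W) = -3 - 5 = -8)
n(C, H) = -8
P(g, Q) = -Q/2 (P(g, Q) = (-Q)/2 = -Q/2)
G = -1/73 (G = 1/(-73) = -1/73 ≈ -0.013699)
((P(n(-1, -2), -1) + (3*6)*2) + G)² = ((-½*(-1) + (3*6)*2) - 1/73)² = ((½ + 18*2) - 1/73)² = ((½ + 36) - 1/73)² = (73/2 - 1/73)² = (5327/146)² = 28376929/21316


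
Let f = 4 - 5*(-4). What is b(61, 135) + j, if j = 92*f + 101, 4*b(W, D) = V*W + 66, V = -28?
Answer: 3797/2 ≈ 1898.5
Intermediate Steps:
f = 24 (f = 4 + 20 = 24)
b(W, D) = 33/2 - 7*W (b(W, D) = (-28*W + 66)/4 = (66 - 28*W)/4 = 33/2 - 7*W)
j = 2309 (j = 92*24 + 101 = 2208 + 101 = 2309)
b(61, 135) + j = (33/2 - 7*61) + 2309 = (33/2 - 427) + 2309 = -821/2 + 2309 = 3797/2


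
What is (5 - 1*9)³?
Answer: -64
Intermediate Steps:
(5 - 1*9)³ = (5 - 9)³ = (-4)³ = -64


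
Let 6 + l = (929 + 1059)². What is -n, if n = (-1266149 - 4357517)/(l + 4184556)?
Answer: 2811833/4068347 ≈ 0.69115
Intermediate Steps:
l = 3952138 (l = -6 + (929 + 1059)² = -6 + 1988² = -6 + 3952144 = 3952138)
n = -2811833/4068347 (n = (-1266149 - 4357517)/(3952138 + 4184556) = -5623666/8136694 = -5623666*1/8136694 = -2811833/4068347 ≈ -0.69115)
-n = -1*(-2811833/4068347) = 2811833/4068347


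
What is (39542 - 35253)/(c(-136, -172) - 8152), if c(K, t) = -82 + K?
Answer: -4289/8370 ≈ -0.51243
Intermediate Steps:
(39542 - 35253)/(c(-136, -172) - 8152) = (39542 - 35253)/((-82 - 136) - 8152) = 4289/(-218 - 8152) = 4289/(-8370) = 4289*(-1/8370) = -4289/8370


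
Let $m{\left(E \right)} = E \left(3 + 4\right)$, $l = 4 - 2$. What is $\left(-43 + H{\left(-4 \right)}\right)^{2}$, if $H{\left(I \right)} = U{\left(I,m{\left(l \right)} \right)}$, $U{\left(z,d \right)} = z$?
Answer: $2209$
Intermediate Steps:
$l = 2$
$m{\left(E \right)} = 7 E$ ($m{\left(E \right)} = E 7 = 7 E$)
$H{\left(I \right)} = I$
$\left(-43 + H{\left(-4 \right)}\right)^{2} = \left(-43 - 4\right)^{2} = \left(-47\right)^{2} = 2209$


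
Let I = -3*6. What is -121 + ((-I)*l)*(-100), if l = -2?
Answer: 3479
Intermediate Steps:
I = -18
-121 + ((-I)*l)*(-100) = -121 + (-1*(-18)*(-2))*(-100) = -121 + (18*(-2))*(-100) = -121 - 36*(-100) = -121 + 3600 = 3479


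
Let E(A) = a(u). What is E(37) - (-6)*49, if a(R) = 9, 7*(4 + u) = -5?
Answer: 303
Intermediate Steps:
u = -33/7 (u = -4 + (⅐)*(-5) = -4 - 5/7 = -33/7 ≈ -4.7143)
E(A) = 9
E(37) - (-6)*49 = 9 - (-6)*49 = 9 - 1*(-294) = 9 + 294 = 303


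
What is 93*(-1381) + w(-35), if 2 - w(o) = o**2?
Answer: -129656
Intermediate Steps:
w(o) = 2 - o**2
93*(-1381) + w(-35) = 93*(-1381) + (2 - 1*(-35)**2) = -128433 + (2 - 1*1225) = -128433 + (2 - 1225) = -128433 - 1223 = -129656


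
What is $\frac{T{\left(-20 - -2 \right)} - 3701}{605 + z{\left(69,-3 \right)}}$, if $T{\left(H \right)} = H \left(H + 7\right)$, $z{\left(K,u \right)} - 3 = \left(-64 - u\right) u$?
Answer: $- \frac{31}{7} \approx -4.4286$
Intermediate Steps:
$z{\left(K,u \right)} = 3 + u \left(-64 - u\right)$ ($z{\left(K,u \right)} = 3 + \left(-64 - u\right) u = 3 + u \left(-64 - u\right)$)
$T{\left(H \right)} = H \left(7 + H\right)$
$\frac{T{\left(-20 - -2 \right)} - 3701}{605 + z{\left(69,-3 \right)}} = \frac{\left(-20 - -2\right) \left(7 - 18\right) - 3701}{605 - -186} = \frac{\left(-20 + 2\right) \left(7 + \left(-20 + 2\right)\right) - 3701}{605 + \left(3 - 9 + 192\right)} = \frac{- 18 \left(7 - 18\right) - 3701}{605 + \left(3 - 9 + 192\right)} = \frac{\left(-18\right) \left(-11\right) - 3701}{605 + 186} = \frac{198 - 3701}{791} = \left(-3503\right) \frac{1}{791} = - \frac{31}{7}$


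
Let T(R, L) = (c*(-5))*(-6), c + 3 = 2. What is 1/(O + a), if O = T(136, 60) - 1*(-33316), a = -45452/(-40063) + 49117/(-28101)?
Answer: 1125810363/37473033215099 ≈ 3.0043e-5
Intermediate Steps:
c = -1 (c = -3 + 2 = -1)
a = -690527719/1125810363 (a = -45452*(-1/40063) + 49117*(-1/28101) = 45452/40063 - 49117/28101 = -690527719/1125810363 ≈ -0.61336)
T(R, L) = -30 (T(R, L) = -1*(-5)*(-6) = 5*(-6) = -30)
O = 33286 (O = -30 - 1*(-33316) = -30 + 33316 = 33286)
1/(O + a) = 1/(33286 - 690527719/1125810363) = 1/(37473033215099/1125810363) = 1125810363/37473033215099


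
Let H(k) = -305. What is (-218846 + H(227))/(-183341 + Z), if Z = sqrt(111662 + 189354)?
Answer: 40179363491/33613621265 + 438302*sqrt(75254)/33613621265 ≈ 1.1989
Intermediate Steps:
Z = 2*sqrt(75254) (Z = sqrt(301016) = 2*sqrt(75254) ≈ 548.65)
(-218846 + H(227))/(-183341 + Z) = (-218846 - 305)/(-183341 + 2*sqrt(75254)) = -219151/(-183341 + 2*sqrt(75254))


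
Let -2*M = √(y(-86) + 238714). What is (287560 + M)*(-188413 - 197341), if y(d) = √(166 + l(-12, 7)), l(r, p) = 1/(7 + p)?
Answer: -110927420240 + 192877*√(46787944 + 70*√1302)/14 ≈ -1.1083e+11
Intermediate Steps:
y(d) = 5*√1302/14 (y(d) = √(166 + 1/(7 + 7)) = √(166 + 1/14) = √(2325/14) = 5*√1302/14)
M = -√(238714 + 5*√1302/14)/2 (M = -√(5*√1302/14 + 238714)/2 = -√(238714 + 5*√1302/14)/2 ≈ -244.30)
(287560 + M)*(-188413 - 197341) = (287560 - √(46787944 + 70*√1302)/28)*(-188413 - 197341) = (287560 - √(46787944 + 70*√1302)/28)*(-385754) = -110927420240 + 192877*√(46787944 + 70*√1302)/14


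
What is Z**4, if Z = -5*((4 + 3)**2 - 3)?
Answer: 2798410000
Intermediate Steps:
Z = -230 (Z = -5*(7**2 - 3) = -5*(49 - 3) = -5*46 = -230)
Z**4 = (-230)**4 = 2798410000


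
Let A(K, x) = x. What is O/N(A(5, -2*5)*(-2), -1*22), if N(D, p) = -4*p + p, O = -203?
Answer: -203/66 ≈ -3.0758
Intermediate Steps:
N(D, p) = -3*p
O/N(A(5, -2*5)*(-2), -1*22) = -203/((-(-3)*22)) = -203/((-3*(-22))) = -203/66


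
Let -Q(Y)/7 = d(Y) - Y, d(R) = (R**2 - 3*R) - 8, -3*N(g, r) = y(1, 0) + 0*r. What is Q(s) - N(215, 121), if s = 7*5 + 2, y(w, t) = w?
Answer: -25472/3 ≈ -8490.7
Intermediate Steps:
N(g, r) = -1/3 (N(g, r) = -(1 + 0*r)/3 = -(1 + 0)/3 = -1/3*1 = -1/3)
s = 37 (s = 35 + 2 = 37)
d(R) = -8 + R**2 - 3*R
Q(Y) = 56 - 7*Y**2 + 28*Y (Q(Y) = -7*((-8 + Y**2 - 3*Y) - Y) = -7*(-8 + Y**2 - 4*Y) = 56 - 7*Y**2 + 28*Y)
Q(s) - N(215, 121) = (56 - 7*37**2 + 28*37) - 1*(-1/3) = (56 - 7*1369 + 1036) + 1/3 = (56 - 9583 + 1036) + 1/3 = -8491 + 1/3 = -25472/3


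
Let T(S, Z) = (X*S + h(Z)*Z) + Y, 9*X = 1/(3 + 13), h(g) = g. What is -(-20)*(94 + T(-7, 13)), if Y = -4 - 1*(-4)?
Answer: 189325/36 ≈ 5259.0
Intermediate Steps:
Y = 0 (Y = -4 + 4 = 0)
X = 1/144 (X = 1/(9*(3 + 13)) = (⅑)/16 = (⅑)*(1/16) = 1/144 ≈ 0.0069444)
T(S, Z) = Z² + S/144 (T(S, Z) = (S/144 + Z*Z) + 0 = (S/144 + Z²) + 0 = (Z² + S/144) + 0 = Z² + S/144)
-(-20)*(94 + T(-7, 13)) = -(-20)*(94 + (13² + (1/144)*(-7))) = -(-20)*(94 + (169 - 7/144)) = -(-20)*(94 + 24329/144) = -(-20)*37865/144 = -1*(-189325/36) = 189325/36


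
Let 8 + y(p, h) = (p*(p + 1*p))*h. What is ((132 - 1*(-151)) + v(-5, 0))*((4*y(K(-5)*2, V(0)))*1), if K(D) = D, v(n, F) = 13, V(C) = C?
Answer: -9472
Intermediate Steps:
y(p, h) = -8 + 2*h*p² (y(p, h) = -8 + (p*(p + 1*p))*h = -8 + (p*(p + p))*h = -8 + (p*(2*p))*h = -8 + (2*p²)*h = -8 + 2*h*p²)
((132 - 1*(-151)) + v(-5, 0))*((4*y(K(-5)*2, V(0)))*1) = ((132 - 1*(-151)) + 13)*((4*(-8 + 2*0*(-5*2)²))*1) = ((132 + 151) + 13)*((4*(-8 + 2*0*(-10)²))*1) = (283 + 13)*((4*(-8 + 2*0*100))*1) = 296*((4*(-8 + 0))*1) = 296*((4*(-8))*1) = 296*(-32*1) = 296*(-32) = -9472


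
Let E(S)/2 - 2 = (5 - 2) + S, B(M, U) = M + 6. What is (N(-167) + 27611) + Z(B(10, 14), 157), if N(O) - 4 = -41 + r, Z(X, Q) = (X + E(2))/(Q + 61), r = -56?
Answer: 2999477/109 ≈ 27518.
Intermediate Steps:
B(M, U) = 6 + M
E(S) = 10 + 2*S (E(S) = 4 + 2*((5 - 2) + S) = 4 + 2*(3 + S) = 4 + (6 + 2*S) = 10 + 2*S)
Z(X, Q) = (14 + X)/(61 + Q) (Z(X, Q) = (X + (10 + 2*2))/(Q + 61) = (X + (10 + 4))/(61 + Q) = (X + 14)/(61 + Q) = (14 + X)/(61 + Q))
N(O) = -93 (N(O) = 4 + (-41 - 56) = 4 - 97 = -93)
(N(-167) + 27611) + Z(B(10, 14), 157) = (-93 + 27611) + (14 + (6 + 10))/(61 + 157) = 27518 + (14 + 16)/218 = 27518 + (1/218)*30 = 27518 + 15/109 = 2999477/109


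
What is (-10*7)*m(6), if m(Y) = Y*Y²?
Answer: -15120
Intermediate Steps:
m(Y) = Y³
(-10*7)*m(6) = -10*7*6³ = -70*216 = -15120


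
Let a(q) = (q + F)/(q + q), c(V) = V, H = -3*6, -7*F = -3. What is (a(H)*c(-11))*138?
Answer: -10373/14 ≈ -740.93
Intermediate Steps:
F = 3/7 (F = -1/7*(-3) = 3/7 ≈ 0.42857)
H = -18
a(q) = (3/7 + q)/(2*q) (a(q) = (q + 3/7)/(q + q) = (3/7 + q)/((2*q)) = (3/7 + q)*(1/(2*q)) = (3/7 + q)/(2*q))
(a(H)*c(-11))*138 = (((1/14)*(3 + 7*(-18))/(-18))*(-11))*138 = (((1/14)*(-1/18)*(3 - 126))*(-11))*138 = (((1/14)*(-1/18)*(-123))*(-11))*138 = ((41/84)*(-11))*138 = -451/84*138 = -10373/14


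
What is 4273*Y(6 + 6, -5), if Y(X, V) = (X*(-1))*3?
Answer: -153828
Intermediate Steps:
Y(X, V) = -3*X (Y(X, V) = -X*3 = -3*X)
4273*Y(6 + 6, -5) = 4273*(-3*(6 + 6)) = 4273*(-3*12) = 4273*(-36) = -153828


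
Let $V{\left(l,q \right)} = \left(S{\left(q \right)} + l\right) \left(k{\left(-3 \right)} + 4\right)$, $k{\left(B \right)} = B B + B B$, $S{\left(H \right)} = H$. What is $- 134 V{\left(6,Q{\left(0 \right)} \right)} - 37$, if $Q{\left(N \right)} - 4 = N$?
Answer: $-29517$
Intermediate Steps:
$Q{\left(N \right)} = 4 + N$
$k{\left(B \right)} = 2 B^{2}$ ($k{\left(B \right)} = B^{2} + B^{2} = 2 B^{2}$)
$V{\left(l,q \right)} = 22 l + 22 q$ ($V{\left(l,q \right)} = \left(q + l\right) \left(2 \left(-3\right)^{2} + 4\right) = \left(l + q\right) \left(2 \cdot 9 + 4\right) = \left(l + q\right) \left(18 + 4\right) = \left(l + q\right) 22 = 22 l + 22 q$)
$- 134 V{\left(6,Q{\left(0 \right)} \right)} - 37 = - 134 \left(22 \cdot 6 + 22 \left(4 + 0\right)\right) - 37 = - 134 \left(132 + 22 \cdot 4\right) - 37 = - 134 \left(132 + 88\right) - 37 = \left(-134\right) 220 - 37 = -29480 - 37 = -29517$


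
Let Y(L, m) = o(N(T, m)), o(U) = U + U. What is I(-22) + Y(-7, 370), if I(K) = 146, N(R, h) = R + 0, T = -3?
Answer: 140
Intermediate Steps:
N(R, h) = R
o(U) = 2*U
Y(L, m) = -6 (Y(L, m) = 2*(-3) = -6)
I(-22) + Y(-7, 370) = 146 - 6 = 140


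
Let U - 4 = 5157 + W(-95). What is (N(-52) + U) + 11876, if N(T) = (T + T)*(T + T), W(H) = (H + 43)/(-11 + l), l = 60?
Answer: 1364745/49 ≈ 27852.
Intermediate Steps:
W(H) = 43/49 + H/49 (W(H) = (H + 43)/(-11 + 60) = (43 + H)/49 = (43 + H)*(1/49) = 43/49 + H/49)
N(T) = 4*T² (N(T) = (2*T)*(2*T) = 4*T²)
U = 252837/49 (U = 4 + (5157 + (43/49 + (1/49)*(-95))) = 4 + (5157 + (43/49 - 95/49)) = 4 + (5157 - 52/49) = 4 + 252641/49 = 252837/49 ≈ 5159.9)
(N(-52) + U) + 11876 = (4*(-52)² + 252837/49) + 11876 = (4*2704 + 252837/49) + 11876 = (10816 + 252837/49) + 11876 = 782821/49 + 11876 = 1364745/49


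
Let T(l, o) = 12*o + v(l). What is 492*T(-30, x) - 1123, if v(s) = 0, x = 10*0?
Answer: -1123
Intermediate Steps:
x = 0
T(l, o) = 12*o (T(l, o) = 12*o + 0 = 12*o)
492*T(-30, x) - 1123 = 492*(12*0) - 1123 = 492*0 - 1123 = 0 - 1123 = -1123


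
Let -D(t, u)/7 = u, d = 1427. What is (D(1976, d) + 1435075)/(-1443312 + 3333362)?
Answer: 712543/945025 ≈ 0.75399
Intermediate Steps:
D(t, u) = -7*u
(D(1976, d) + 1435075)/(-1443312 + 3333362) = (-7*1427 + 1435075)/(-1443312 + 3333362) = (-9989 + 1435075)/1890050 = 1425086*(1/1890050) = 712543/945025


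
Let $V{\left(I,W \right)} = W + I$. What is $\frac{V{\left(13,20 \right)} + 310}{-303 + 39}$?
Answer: $- \frac{343}{264} \approx -1.2992$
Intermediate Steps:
$V{\left(I,W \right)} = I + W$
$\frac{V{\left(13,20 \right)} + 310}{-303 + 39} = \frac{\left(13 + 20\right) + 310}{-303 + 39} = \frac{33 + 310}{-264} = 343 \left(- \frac{1}{264}\right) = - \frac{343}{264}$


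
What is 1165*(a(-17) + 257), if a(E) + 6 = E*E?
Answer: 629100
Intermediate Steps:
a(E) = -6 + E² (a(E) = -6 + E*E = -6 + E²)
1165*(a(-17) + 257) = 1165*((-6 + (-17)²) + 257) = 1165*((-6 + 289) + 257) = 1165*(283 + 257) = 1165*540 = 629100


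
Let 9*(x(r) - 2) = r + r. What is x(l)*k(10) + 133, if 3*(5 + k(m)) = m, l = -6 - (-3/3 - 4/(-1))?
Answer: 133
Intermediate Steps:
l = -9 (l = -6 - (-3*⅓ - 4*(-1)) = -6 - (-1 + 4) = -6 - 1*3 = -6 - 3 = -9)
x(r) = 2 + 2*r/9 (x(r) = 2 + (r + r)/9 = 2 + (2*r)/9 = 2 + 2*r/9)
k(m) = -5 + m/3
x(l)*k(10) + 133 = (2 + (2/9)*(-9))*(-5 + (⅓)*10) + 133 = (2 - 2)*(-5 + 10/3) + 133 = 0*(-5/3) + 133 = 0 + 133 = 133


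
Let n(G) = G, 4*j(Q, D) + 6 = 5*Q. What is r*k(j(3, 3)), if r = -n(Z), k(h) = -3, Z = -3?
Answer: -9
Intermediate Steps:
j(Q, D) = -3/2 + 5*Q/4 (j(Q, D) = -3/2 + (5*Q)/4 = -3/2 + 5*Q/4)
r = 3 (r = -1*(-3) = 3)
r*k(j(3, 3)) = 3*(-3) = -9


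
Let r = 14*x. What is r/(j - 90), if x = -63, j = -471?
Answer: 294/187 ≈ 1.5722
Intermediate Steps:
r = -882 (r = 14*(-63) = -882)
r/(j - 90) = -882/(-471 - 90) = -882/(-561) = -1/561*(-882) = 294/187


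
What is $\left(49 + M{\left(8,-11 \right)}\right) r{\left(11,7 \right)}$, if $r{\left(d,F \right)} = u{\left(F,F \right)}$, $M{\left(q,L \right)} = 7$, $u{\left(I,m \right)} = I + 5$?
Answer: $672$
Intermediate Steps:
$u{\left(I,m \right)} = 5 + I$
$r{\left(d,F \right)} = 5 + F$
$\left(49 + M{\left(8,-11 \right)}\right) r{\left(11,7 \right)} = \left(49 + 7\right) \left(5 + 7\right) = 56 \cdot 12 = 672$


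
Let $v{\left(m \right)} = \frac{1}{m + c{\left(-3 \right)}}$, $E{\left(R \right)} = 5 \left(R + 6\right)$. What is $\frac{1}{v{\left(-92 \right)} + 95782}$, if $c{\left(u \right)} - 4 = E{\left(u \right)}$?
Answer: $\frac{73}{6992085} \approx 1.044 \cdot 10^{-5}$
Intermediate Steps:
$E{\left(R \right)} = 30 + 5 R$ ($E{\left(R \right)} = 5 \left(6 + R\right) = 30 + 5 R$)
$c{\left(u \right)} = 34 + 5 u$ ($c{\left(u \right)} = 4 + \left(30 + 5 u\right) = 34 + 5 u$)
$v{\left(m \right)} = \frac{1}{19 + m}$ ($v{\left(m \right)} = \frac{1}{m + \left(34 + 5 \left(-3\right)\right)} = \frac{1}{m + \left(34 - 15\right)} = \frac{1}{m + 19} = \frac{1}{19 + m}$)
$\frac{1}{v{\left(-92 \right)} + 95782} = \frac{1}{\frac{1}{19 - 92} + 95782} = \frac{1}{\frac{1}{-73} + 95782} = \frac{1}{- \frac{1}{73} + 95782} = \frac{1}{\frac{6992085}{73}} = \frac{73}{6992085}$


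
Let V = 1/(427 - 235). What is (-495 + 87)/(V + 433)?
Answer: -78336/83137 ≈ -0.94225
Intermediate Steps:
V = 1/192 ≈ 0.0052083
(-495 + 87)/(V + 433) = (-495 + 87)/(1/192 + 433) = -408/83137/192 = -408*192/83137 = -78336/83137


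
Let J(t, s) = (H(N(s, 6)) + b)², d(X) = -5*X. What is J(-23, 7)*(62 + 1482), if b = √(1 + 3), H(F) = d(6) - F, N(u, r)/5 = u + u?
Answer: 14828576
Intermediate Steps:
N(u, r) = 10*u (N(u, r) = 5*(u + u) = 5*(2*u) = 10*u)
H(F) = -30 - F (H(F) = -5*6 - F = -30 - F)
b = 2 (b = √4 = 2)
J(t, s) = (-28 - 10*s)² (J(t, s) = ((-30 - 10*s) + 2)² = (-28 - 10*s)²)
J(-23, 7)*(62 + 1482) = (4*(14 + 5*7)²)*(62 + 1482) = (4*(14 + 35)²)*1544 = (4*49²)*1544 = (4*2401)*1544 = 9604*1544 = 14828576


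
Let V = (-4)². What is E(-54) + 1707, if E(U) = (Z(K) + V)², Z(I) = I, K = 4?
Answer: 2107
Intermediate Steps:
V = 16
E(U) = 400 (E(U) = (4 + 16)² = 20² = 400)
E(-54) + 1707 = 400 + 1707 = 2107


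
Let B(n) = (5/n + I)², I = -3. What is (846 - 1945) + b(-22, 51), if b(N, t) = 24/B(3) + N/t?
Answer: -110765/102 ≈ -1085.9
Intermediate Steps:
B(n) = (-3 + 5/n)² (B(n) = (5/n - 3)² = (-3 + 5/n)²)
b(N, t) = 27/2 + N/t (b(N, t) = 24/(((-5 + 3*3)²/3²)) + N/t = 24/(((-5 + 9)²/9)) + N/t = 24/(((⅑)*4²)) + N/t = 24/(((⅑)*16)) + N/t = 24/(16/9) + N/t = 24*(9/16) + N/t = 27/2 + N/t)
(846 - 1945) + b(-22, 51) = (846 - 1945) + (27/2 - 22/51) = -1099 + (27/2 - 22*1/51) = -1099 + (27/2 - 22/51) = -1099 + 1333/102 = -110765/102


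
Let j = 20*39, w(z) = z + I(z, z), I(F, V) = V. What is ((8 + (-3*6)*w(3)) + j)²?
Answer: 462400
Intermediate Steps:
w(z) = 2*z (w(z) = z + z = 2*z)
j = 780
((8 + (-3*6)*w(3)) + j)² = ((8 + (-3*6)*(2*3)) + 780)² = ((8 - 18*6) + 780)² = ((8 - 108) + 780)² = (-100 + 780)² = 680² = 462400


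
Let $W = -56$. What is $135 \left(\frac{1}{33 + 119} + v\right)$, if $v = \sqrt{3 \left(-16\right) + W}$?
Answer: $\frac{135}{152} + 270 i \sqrt{26} \approx 0.88816 + 1376.7 i$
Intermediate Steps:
$v = 2 i \sqrt{26}$ ($v = \sqrt{3 \left(-16\right) - 56} = \sqrt{-48 - 56} = \sqrt{-104} = 2 i \sqrt{26} \approx 10.198 i$)
$135 \left(\frac{1}{33 + 119} + v\right) = 135 \left(\frac{1}{33 + 119} + 2 i \sqrt{26}\right) = 135 \left(\frac{1}{152} + 2 i \sqrt{26}\right) = \frac{135}{152} + 270 i \sqrt{26}$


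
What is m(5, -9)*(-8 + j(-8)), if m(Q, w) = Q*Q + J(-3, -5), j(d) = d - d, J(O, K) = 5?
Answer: -240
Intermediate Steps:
j(d) = 0
m(Q, w) = 5 + Q² (m(Q, w) = Q*Q + 5 = Q² + 5 = 5 + Q²)
m(5, -9)*(-8 + j(-8)) = (5 + 5²)*(-8 + 0) = (5 + 25)*(-8) = 30*(-8) = -240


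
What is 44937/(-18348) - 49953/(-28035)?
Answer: -38141239/57154020 ≈ -0.66734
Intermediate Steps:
44937/(-18348) - 49953/(-28035) = 44937*(-1/18348) - 49953*(-1/28035) = -14979/6116 + 16651/9345 = -38141239/57154020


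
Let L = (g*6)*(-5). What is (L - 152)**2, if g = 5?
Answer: 91204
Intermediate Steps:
L = -150 (L = (5*6)*(-5) = 30*(-5) = -150)
(L - 152)**2 = (-150 - 152)**2 = (-302)**2 = 91204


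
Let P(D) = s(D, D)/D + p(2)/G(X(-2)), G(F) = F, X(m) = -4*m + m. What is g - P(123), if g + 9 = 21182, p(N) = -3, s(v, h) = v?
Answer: 42345/2 ≈ 21173.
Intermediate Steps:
X(m) = -3*m
g = 21173 (g = -9 + 21182 = 21173)
P(D) = ½ (P(D) = D/D - 3/((-3*(-2))) = 1 - 3/6 = 1 - 3*⅙ = 1 - ½ = ½)
g - P(123) = 21173 - 1*½ = 21173 - ½ = 42345/2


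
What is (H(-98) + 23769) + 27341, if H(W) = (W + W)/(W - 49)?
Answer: 153334/3 ≈ 51111.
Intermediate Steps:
H(W) = 2*W/(-49 + W) (H(W) = (2*W)/(-49 + W) = 2*W/(-49 + W))
(H(-98) + 23769) + 27341 = (2*(-98)/(-49 - 98) + 23769) + 27341 = (2*(-98)/(-147) + 23769) + 27341 = (2*(-98)*(-1/147) + 23769) + 27341 = (4/3 + 23769) + 27341 = 71311/3 + 27341 = 153334/3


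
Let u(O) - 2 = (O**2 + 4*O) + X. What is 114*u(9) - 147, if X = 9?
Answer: 14445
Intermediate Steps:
u(O) = 11 + O**2 + 4*O (u(O) = 2 + ((O**2 + 4*O) + 9) = 2 + (9 + O**2 + 4*O) = 11 + O**2 + 4*O)
114*u(9) - 147 = 114*(11 + 9**2 + 4*9) - 147 = 114*(11 + 81 + 36) - 147 = 114*128 - 147 = 14592 - 147 = 14445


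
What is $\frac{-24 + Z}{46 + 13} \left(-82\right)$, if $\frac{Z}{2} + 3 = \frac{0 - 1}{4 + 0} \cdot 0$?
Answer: $\frac{2460}{59} \approx 41.695$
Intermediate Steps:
$Z = -6$ ($Z = -6 + 2 \frac{0 - 1}{4 + 0} \cdot 0 = -6 + 2 - \frac{1}{4} \cdot 0 = -6 + 2 \left(-1\right) \frac{1}{4} \cdot 0 = -6 + 2 \left(\left(- \frac{1}{4}\right) 0\right) = -6 + 2 \cdot 0 = -6 + 0 = -6$)
$\frac{-24 + Z}{46 + 13} \left(-82\right) = \frac{-24 - 6}{46 + 13} \left(-82\right) = - \frac{30}{59} \left(-82\right) = \left(-30\right) \frac{1}{59} \left(-82\right) = \left(- \frac{30}{59}\right) \left(-82\right) = \frac{2460}{59}$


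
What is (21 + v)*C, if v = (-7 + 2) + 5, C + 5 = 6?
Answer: 21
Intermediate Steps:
C = 1 (C = -5 + 6 = 1)
v = 0 (v = -5 + 5 = 0)
(21 + v)*C = (21 + 0)*1 = 21*1 = 21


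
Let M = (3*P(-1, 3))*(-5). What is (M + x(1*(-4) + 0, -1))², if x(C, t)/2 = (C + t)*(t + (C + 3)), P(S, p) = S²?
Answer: 25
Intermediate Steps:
x(C, t) = 2*(C + t)*(3 + C + t) (x(C, t) = 2*((C + t)*(t + (C + 3))) = 2*((C + t)*(t + (3 + C))) = 2*((C + t)*(3 + C + t)) = 2*(C + t)*(3 + C + t))
M = -15 (M = (3*(-1)²)*(-5) = (3*1)*(-5) = 3*(-5) = -15)
(M + x(1*(-4) + 0, -1))² = (-15 + (2*(1*(-4) + 0)² + 2*(-1)² + 6*(1*(-4) + 0) + 6*(-1) + 4*(1*(-4) + 0)*(-1)))² = (-15 + (2*(-4 + 0)² + 2*1 + 6*(-4 + 0) - 6 + 4*(-4 + 0)*(-1)))² = (-15 + (2*(-4)² + 2 + 6*(-4) - 6 + 4*(-4)*(-1)))² = (-15 + (2*16 + 2 - 24 - 6 + 16))² = (-15 + (32 + 2 - 24 - 6 + 16))² = (-15 + 20)² = 5² = 25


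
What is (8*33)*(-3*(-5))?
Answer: 3960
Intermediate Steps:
(8*33)*(-3*(-5)) = 264*15 = 3960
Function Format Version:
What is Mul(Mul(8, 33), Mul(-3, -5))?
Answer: 3960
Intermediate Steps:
Mul(Mul(8, 33), Mul(-3, -5)) = Mul(264, 15) = 3960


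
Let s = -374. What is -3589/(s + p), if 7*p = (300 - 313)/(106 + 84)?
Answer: 4773370/497433 ≈ 9.5960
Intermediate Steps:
p = -13/1330 (p = ((300 - 313)/(106 + 84))/7 = (-13/190)/7 = (-13*1/190)/7 = (⅐)*(-13/190) = -13/1330 ≈ -0.0097744)
-3589/(s + p) = -3589/(-374 - 13/1330) = -3589/(-497433/1330) = -(-1330)*3589/497433 = -1*(-4773370/497433) = 4773370/497433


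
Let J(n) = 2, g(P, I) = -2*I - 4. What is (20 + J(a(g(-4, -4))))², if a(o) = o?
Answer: 484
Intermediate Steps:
g(P, I) = -4 - 2*I
(20 + J(a(g(-4, -4))))² = (20 + 2)² = 22² = 484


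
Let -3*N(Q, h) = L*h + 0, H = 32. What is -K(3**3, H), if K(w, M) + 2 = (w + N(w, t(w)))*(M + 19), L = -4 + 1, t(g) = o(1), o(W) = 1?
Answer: -1426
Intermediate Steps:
t(g) = 1
L = -3
N(Q, h) = h (N(Q, h) = -(-3*h + 0)/3 = -(-1)*h = h)
K(w, M) = -2 + (1 + w)*(19 + M) (K(w, M) = -2 + (w + 1)*(M + 19) = -2 + (1 + w)*(19 + M))
-K(3**3, H) = -(17 + 32 + 19*3**3 + 32*3**3) = -(17 + 32 + 19*27 + 32*27) = -(17 + 32 + 513 + 864) = -1*1426 = -1426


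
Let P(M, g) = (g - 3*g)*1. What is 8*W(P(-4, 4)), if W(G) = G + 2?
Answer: -48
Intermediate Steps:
P(M, g) = -2*g (P(M, g) = -2*g*1 = -2*g)
W(G) = 2 + G
8*W(P(-4, 4)) = 8*(2 - 2*4) = 8*(2 - 8) = 8*(-6) = -48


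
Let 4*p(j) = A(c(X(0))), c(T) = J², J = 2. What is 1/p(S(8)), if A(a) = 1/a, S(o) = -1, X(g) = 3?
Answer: 16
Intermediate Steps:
c(T) = 4 (c(T) = 2² = 4)
p(j) = 1/16 (p(j) = (¼)/4 = (¼)*(¼) = 1/16)
1/p(S(8)) = 1/(1/16) = 16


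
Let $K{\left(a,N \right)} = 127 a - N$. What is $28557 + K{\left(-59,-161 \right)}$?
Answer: $21225$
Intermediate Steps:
$K{\left(a,N \right)} = - N + 127 a$
$28557 + K{\left(-59,-161 \right)} = 28557 + \left(\left(-1\right) \left(-161\right) + 127 \left(-59\right)\right) = 28557 + \left(161 - 7493\right) = 28557 - 7332 = 21225$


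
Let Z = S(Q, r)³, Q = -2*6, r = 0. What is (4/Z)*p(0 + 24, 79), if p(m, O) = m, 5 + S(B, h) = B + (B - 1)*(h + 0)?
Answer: -96/4913 ≈ -0.019540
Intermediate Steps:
Q = -12
S(B, h) = -5 + B + h*(-1 + B) (S(B, h) = -5 + (B + (B - 1)*(h + 0)) = -5 + (B + (-1 + B)*h) = -5 + (B + h*(-1 + B)) = -5 + B + h*(-1 + B))
Z = -4913 (Z = (-5 - 12 - 1*0 - 12*0)³ = (-5 - 12 + 0 + 0)³ = (-17)³ = -4913)
(4/Z)*p(0 + 24, 79) = (4/(-4913))*(0 + 24) = (4*(-1/4913))*24 = -4/4913*24 = -96/4913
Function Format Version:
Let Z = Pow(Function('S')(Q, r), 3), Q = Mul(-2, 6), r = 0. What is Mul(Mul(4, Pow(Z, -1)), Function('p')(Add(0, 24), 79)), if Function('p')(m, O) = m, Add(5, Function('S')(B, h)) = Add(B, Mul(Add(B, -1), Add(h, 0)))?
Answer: Rational(-96, 4913) ≈ -0.019540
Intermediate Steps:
Q = -12
Function('S')(B, h) = Add(-5, B, Mul(h, Add(-1, B))) (Function('S')(B, h) = Add(-5, Add(B, Mul(Add(B, -1), Add(h, 0)))) = Add(-5, Add(B, Mul(Add(-1, B), h))) = Add(-5, Add(B, Mul(h, Add(-1, B)))) = Add(-5, B, Mul(h, Add(-1, B))))
Z = -4913 (Z = Pow(Add(-5, -12, Mul(-1, 0), Mul(-12, 0)), 3) = Pow(Add(-5, -12, 0, 0), 3) = Pow(-17, 3) = -4913)
Mul(Mul(4, Pow(Z, -1)), Function('p')(Add(0, 24), 79)) = Mul(Mul(4, Pow(-4913, -1)), Add(0, 24)) = Mul(Mul(4, Rational(-1, 4913)), 24) = Mul(Rational(-4, 4913), 24) = Rational(-96, 4913)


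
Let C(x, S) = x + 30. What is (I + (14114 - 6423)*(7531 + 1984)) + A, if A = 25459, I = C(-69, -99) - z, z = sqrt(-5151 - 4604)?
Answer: 73205285 - I*sqrt(9755) ≈ 7.3205e+7 - 98.767*I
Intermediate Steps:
C(x, S) = 30 + x
z = I*sqrt(9755) (z = sqrt(-9755) = I*sqrt(9755) ≈ 98.767*I)
I = -39 - I*sqrt(9755) (I = (30 - 69) - I*sqrt(9755) = -39 - I*sqrt(9755) ≈ -39.0 - 98.767*I)
(I + (14114 - 6423)*(7531 + 1984)) + A = ((-39 - I*sqrt(9755)) + (14114 - 6423)*(7531 + 1984)) + 25459 = ((-39 - I*sqrt(9755)) + 7691*9515) + 25459 = ((-39 - I*sqrt(9755)) + 73179865) + 25459 = (73179826 - I*sqrt(9755)) + 25459 = 73205285 - I*sqrt(9755)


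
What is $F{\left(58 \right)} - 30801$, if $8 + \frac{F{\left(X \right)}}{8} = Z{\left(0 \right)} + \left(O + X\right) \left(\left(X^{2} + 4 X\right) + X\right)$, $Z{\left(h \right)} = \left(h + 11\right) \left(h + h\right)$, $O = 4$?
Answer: $1781519$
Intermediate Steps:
$Z{\left(h \right)} = 2 h \left(11 + h\right)$ ($Z{\left(h \right)} = \left(11 + h\right) 2 h = 2 h \left(11 + h\right)$)
$F{\left(X \right)} = -64 + 8 \left(4 + X\right) \left(X^{2} + 5 X\right)$ ($F{\left(X \right)} = -64 + 8 \left(2 \cdot 0 \left(11 + 0\right) + \left(4 + X\right) \left(\left(X^{2} + 4 X\right) + X\right)\right) = -64 + 8 \left(2 \cdot 0 \cdot 11 + \left(4 + X\right) \left(X^{2} + 5 X\right)\right) = -64 + 8 \left(0 + \left(4 + X\right) \left(X^{2} + 5 X\right)\right) = -64 + 8 \left(4 + X\right) \left(X^{2} + 5 X\right)$)
$F{\left(58 \right)} - 30801 = \left(-64 + 8 \cdot 58^{3} + 72 \cdot 58^{2} + 160 \cdot 58\right) - 30801 = \left(-64 + 8 \cdot 195112 + 72 \cdot 3364 + 9280\right) - 30801 = \left(-64 + 1560896 + 242208 + 9280\right) - 30801 = 1812320 - 30801 = 1781519$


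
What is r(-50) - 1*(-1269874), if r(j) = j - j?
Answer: 1269874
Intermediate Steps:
r(j) = 0
r(-50) - 1*(-1269874) = 0 - 1*(-1269874) = 0 + 1269874 = 1269874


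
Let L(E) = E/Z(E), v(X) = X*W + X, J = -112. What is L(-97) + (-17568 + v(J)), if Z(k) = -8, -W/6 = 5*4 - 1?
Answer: -39199/8 ≈ -4899.9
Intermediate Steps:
W = -114 (W = -6*(5*4 - 1) = -6*(20 - 1) = -6*19 = -114)
v(X) = -113*X (v(X) = X*(-114) + X = -114*X + X = -113*X)
L(E) = -E/8 (L(E) = E/(-8) = E*(-⅛) = -E/8)
L(-97) + (-17568 + v(J)) = -⅛*(-97) + (-17568 - 113*(-112)) = 97/8 + (-17568 + 12656) = 97/8 - 4912 = -39199/8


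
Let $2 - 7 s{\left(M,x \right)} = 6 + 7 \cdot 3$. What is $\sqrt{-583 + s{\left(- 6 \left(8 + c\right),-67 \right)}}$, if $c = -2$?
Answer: $\frac{i \sqrt{28742}}{7} \approx 24.219 i$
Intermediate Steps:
$s{\left(M,x \right)} = - \frac{25}{7}$ ($s{\left(M,x \right)} = \frac{2}{7} - \frac{6 + 7 \cdot 3}{7} = \frac{2}{7} - \frac{6 + 21}{7} = \frac{2}{7} - \frac{27}{7} = - \frac{25}{7}$)
$\sqrt{-583 + s{\left(- 6 \left(8 + c\right),-67 \right)}} = \sqrt{-583 - \frac{25}{7}} = \sqrt{- \frac{4106}{7}} = \frac{i \sqrt{28742}}{7}$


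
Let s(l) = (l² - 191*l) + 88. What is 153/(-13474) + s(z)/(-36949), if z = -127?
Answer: -550999873/497850826 ≈ -1.1068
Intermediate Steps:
s(l) = 88 + l² - 191*l
153/(-13474) + s(z)/(-36949) = 153/(-13474) + (88 + (-127)² - 191*(-127))/(-36949) = 153*(-1/13474) + (88 + 16129 + 24257)*(-1/36949) = -153/13474 + 40474*(-1/36949) = -153/13474 - 40474/36949 = -550999873/497850826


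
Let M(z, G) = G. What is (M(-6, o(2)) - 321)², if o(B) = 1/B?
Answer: 410881/4 ≈ 1.0272e+5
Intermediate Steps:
(M(-6, o(2)) - 321)² = (1/2 - 321)² = (½ - 321)² = (-641/2)² = 410881/4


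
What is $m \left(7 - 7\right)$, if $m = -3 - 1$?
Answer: $0$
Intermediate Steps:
$m = -4$
$m \left(7 - 7\right) = - 4 \left(7 - 7\right) = \left(-4\right) 0 = 0$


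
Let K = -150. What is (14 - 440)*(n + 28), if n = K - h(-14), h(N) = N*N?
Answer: 135468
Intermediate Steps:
h(N) = N**2
n = -346 (n = -150 - 1*(-14)**2 = -150 - 1*196 = -150 - 196 = -346)
(14 - 440)*(n + 28) = (14 - 440)*(-346 + 28) = -426*(-318) = 135468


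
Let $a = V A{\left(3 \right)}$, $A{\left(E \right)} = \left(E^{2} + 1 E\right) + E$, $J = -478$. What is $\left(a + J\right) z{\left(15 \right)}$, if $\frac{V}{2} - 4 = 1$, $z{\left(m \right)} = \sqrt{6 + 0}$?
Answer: $- 328 \sqrt{6} \approx -803.43$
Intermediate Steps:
$z{\left(m \right)} = \sqrt{6}$
$V = 10$ ($V = 8 + 2 \cdot 1 = 8 + 2 = 10$)
$A{\left(E \right)} = E^{2} + 2 E$ ($A{\left(E \right)} = \left(E^{2} + E\right) + E = \left(E + E^{2}\right) + E = E^{2} + 2 E$)
$a = 150$ ($a = 10 \cdot 3 \left(2 + 3\right) = 10 \cdot 3 \cdot 5 = 10 \cdot 15 = 150$)
$\left(a + J\right) z{\left(15 \right)} = \left(150 - 478\right) \sqrt{6} = - 328 \sqrt{6}$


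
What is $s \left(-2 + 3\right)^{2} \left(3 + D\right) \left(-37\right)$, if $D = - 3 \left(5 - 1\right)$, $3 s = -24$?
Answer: $-2664$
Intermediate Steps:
$s = -8$ ($s = \frac{1}{3} \left(-24\right) = -8$)
$D = -12$ ($D = \left(-3\right) 4 = -12$)
$s \left(-2 + 3\right)^{2} \left(3 + D\right) \left(-37\right) = - 8 \left(-2 + 3\right)^{2} \left(3 - 12\right) \left(-37\right) = - 8 \cdot 1^{2} \left(-9\right) \left(-37\right) = - 8 \cdot 1 \left(-9\right) \left(-37\right) = \left(-8\right) \left(-9\right) \left(-37\right) = 72 \left(-37\right) = -2664$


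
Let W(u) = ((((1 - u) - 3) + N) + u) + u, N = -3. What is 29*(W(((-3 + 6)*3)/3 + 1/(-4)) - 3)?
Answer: -609/4 ≈ -152.25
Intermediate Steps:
W(u) = -5 + u (W(u) = ((((1 - u) - 3) - 3) + u) + u = (((-2 - u) - 3) + u) + u = ((-5 - u) + u) + u = -5 + u)
29*(W(((-3 + 6)*3)/3 + 1/(-4)) - 3) = 29*((-5 + (((-3 + 6)*3)/3 + 1/(-4))) - 3) = 29*((-5 + ((3*3)*(⅓) + 1*(-¼))) - 3) = 29*((-5 + (9*(⅓) - ¼)) - 3) = 29*((-5 + (3 - ¼)) - 3) = 29*((-5 + 11/4) - 3) = 29*(-9/4 - 3) = 29*(-21/4) = -609/4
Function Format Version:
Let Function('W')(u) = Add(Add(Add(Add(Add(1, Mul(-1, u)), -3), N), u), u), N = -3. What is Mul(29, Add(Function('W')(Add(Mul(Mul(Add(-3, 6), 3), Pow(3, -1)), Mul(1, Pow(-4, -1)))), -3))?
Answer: Rational(-609, 4) ≈ -152.25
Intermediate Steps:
Function('W')(u) = Add(-5, u) (Function('W')(u) = Add(Add(Add(Add(Add(1, Mul(-1, u)), -3), -3), u), u) = Add(Add(Add(Add(-2, Mul(-1, u)), -3), u), u) = Add(Add(Add(-5, Mul(-1, u)), u), u) = Add(-5, u))
Mul(29, Add(Function('W')(Add(Mul(Mul(Add(-3, 6), 3), Pow(3, -1)), Mul(1, Pow(-4, -1)))), -3)) = Mul(29, Add(Add(-5, Add(Mul(Mul(Add(-3, 6), 3), Pow(3, -1)), Mul(1, Pow(-4, -1)))), -3)) = Mul(29, Add(Add(-5, Add(Mul(Mul(3, 3), Rational(1, 3)), Mul(1, Rational(-1, 4)))), -3)) = Mul(29, Add(Add(-5, Add(Mul(9, Rational(1, 3)), Rational(-1, 4))), -3)) = Mul(29, Add(Add(-5, Add(3, Rational(-1, 4))), -3)) = Mul(29, Add(Add(-5, Rational(11, 4)), -3)) = Mul(29, Add(Rational(-9, 4), -3)) = Mul(29, Rational(-21, 4)) = Rational(-609, 4)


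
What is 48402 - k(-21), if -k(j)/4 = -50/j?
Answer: 1016642/21 ≈ 48412.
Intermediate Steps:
k(j) = 200/j (k(j) = -(-200)/j = 200/j)
48402 - k(-21) = 48402 - 200/(-21) = 48402 - 200*(-1)/21 = 48402 - 1*(-200/21) = 48402 + 200/21 = 1016642/21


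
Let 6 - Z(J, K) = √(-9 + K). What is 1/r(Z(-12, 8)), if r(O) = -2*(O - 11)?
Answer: 5/52 - I/52 ≈ 0.096154 - 0.019231*I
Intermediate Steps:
Z(J, K) = 6 - √(-9 + K)
r(O) = 22 - 2*O (r(O) = -2*(-11 + O) = 22 - 2*O)
1/r(Z(-12, 8)) = 1/(22 - 2*(6 - √(-9 + 8))) = 1/(22 - 2*(6 - √(-1))) = 1/(22 - 2*(6 - I)) = 1/(22 + (-12 + 2*I)) = 1/(10 + 2*I) = (10 - 2*I)/104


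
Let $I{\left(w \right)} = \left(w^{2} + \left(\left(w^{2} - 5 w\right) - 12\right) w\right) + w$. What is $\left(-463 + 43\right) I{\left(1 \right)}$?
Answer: $5880$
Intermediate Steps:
$I{\left(w \right)} = w + w^{2} + w \left(-12 + w^{2} - 5 w\right)$ ($I{\left(w \right)} = \left(w^{2} + \left(-12 + w^{2} - 5 w\right) w\right) + w = \left(w^{2} + w \left(-12 + w^{2} - 5 w\right)\right) + w = w + w^{2} + w \left(-12 + w^{2} - 5 w\right)$)
$\left(-463 + 43\right) I{\left(1 \right)} = \left(-463 + 43\right) 1 \left(-11 + 1^{2} - 4\right) = - 420 \cdot 1 \left(-11 + 1 - 4\right) = - 420 \cdot 1 \left(-14\right) = \left(-420\right) \left(-14\right) = 5880$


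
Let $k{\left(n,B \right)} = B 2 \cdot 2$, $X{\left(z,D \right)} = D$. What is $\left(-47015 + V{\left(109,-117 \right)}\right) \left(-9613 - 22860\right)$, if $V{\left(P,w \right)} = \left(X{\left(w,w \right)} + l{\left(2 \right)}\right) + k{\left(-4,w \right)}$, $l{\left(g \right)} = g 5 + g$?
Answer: $1545325124$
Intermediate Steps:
$l{\left(g \right)} = 6 g$ ($l{\left(g \right)} = 5 g + g = 6 g$)
$k{\left(n,B \right)} = 4 B$ ($k{\left(n,B \right)} = 2 B 2 = 4 B$)
$V{\left(P,w \right)} = 12 + 5 w$ ($V{\left(P,w \right)} = \left(w + 6 \cdot 2\right) + 4 w = \left(w + 12\right) + 4 w = \left(12 + w\right) + 4 w = 12 + 5 w$)
$\left(-47015 + V{\left(109,-117 \right)}\right) \left(-9613 - 22860\right) = \left(-47015 + \left(12 + 5 \left(-117\right)\right)\right) \left(-9613 - 22860\right) = \left(-47015 + \left(12 - 585\right)\right) \left(-32473\right) = \left(-47015 - 573\right) \left(-32473\right) = \left(-47588\right) \left(-32473\right) = 1545325124$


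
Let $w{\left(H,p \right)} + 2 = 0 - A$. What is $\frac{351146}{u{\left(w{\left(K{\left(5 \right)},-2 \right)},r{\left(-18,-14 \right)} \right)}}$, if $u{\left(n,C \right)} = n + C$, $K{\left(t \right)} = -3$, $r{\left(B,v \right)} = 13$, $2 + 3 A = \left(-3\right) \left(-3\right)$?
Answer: $\frac{526719}{13} \approx 40517.0$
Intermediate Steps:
$A = \frac{7}{3}$ ($A = - \frac{2}{3} + \frac{\left(-3\right) \left(-3\right)}{3} = - \frac{2}{3} + \frac{1}{3} \cdot 9 = - \frac{2}{3} + 3 = \frac{7}{3} \approx 2.3333$)
$w{\left(H,p \right)} = - \frac{13}{3}$ ($w{\left(H,p \right)} = -2 + \left(0 - \frac{7}{3}\right) = -2 - \frac{7}{3} = - \frac{13}{3}$)
$u{\left(n,C \right)} = C + n$
$\frac{351146}{u{\left(w{\left(K{\left(5 \right)},-2 \right)},r{\left(-18,-14 \right)} \right)}} = \frac{351146}{13 - \frac{13}{3}} = \frac{351146}{\frac{26}{3}} = 351146 \cdot \frac{3}{26} = \frac{526719}{13}$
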